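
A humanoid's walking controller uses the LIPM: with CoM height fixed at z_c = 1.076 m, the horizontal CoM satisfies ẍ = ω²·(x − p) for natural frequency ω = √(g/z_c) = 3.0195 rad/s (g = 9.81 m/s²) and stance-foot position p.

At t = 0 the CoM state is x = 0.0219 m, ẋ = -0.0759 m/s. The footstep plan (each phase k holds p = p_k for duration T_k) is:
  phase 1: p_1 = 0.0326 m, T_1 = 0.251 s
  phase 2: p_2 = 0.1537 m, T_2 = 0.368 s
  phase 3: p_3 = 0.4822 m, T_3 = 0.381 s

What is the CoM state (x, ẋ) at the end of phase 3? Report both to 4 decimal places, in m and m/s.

x = -1.0429, ẋ = -4.2550

phase 1: p=0.0326, T=0.251, ωT=0.757894, cosh=1.301215, sinh=0.832563; start (x,ẋ)=(0.021900, -0.075900) → end (x,ẋ)=(-0.002251, -0.125661)
phase 2: p=0.1537, T=0.368, ωT=1.111176, cosh=1.683550, sinh=1.354379; start (x,ẋ)=(-0.002251, -0.125661) → end (x,ẋ)=(-0.165216, -0.849325)
phase 3: p=0.4822, T=0.381, ωT=1.150429, cosh=1.738025, sinh=1.421524; start (x,ẋ)=(-0.165216, -0.849325) → end (x,ẋ)=(-1.042871, -4.255046)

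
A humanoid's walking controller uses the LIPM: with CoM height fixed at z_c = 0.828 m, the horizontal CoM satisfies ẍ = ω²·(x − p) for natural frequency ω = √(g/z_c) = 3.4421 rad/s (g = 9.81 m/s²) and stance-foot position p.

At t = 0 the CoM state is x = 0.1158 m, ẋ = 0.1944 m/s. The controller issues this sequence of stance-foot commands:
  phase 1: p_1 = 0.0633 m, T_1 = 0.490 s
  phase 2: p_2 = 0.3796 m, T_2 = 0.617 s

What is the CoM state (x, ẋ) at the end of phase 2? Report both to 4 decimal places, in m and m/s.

x = 1.4993, ẋ = 3.9845

phase 1: p=0.0633, T=0.490, ωT=1.686629, cosh=2.793192, sinh=2.608050; start (x,ẋ)=(0.115800, 0.194400) → end (x,ẋ)=(0.357238, 1.014298)
phase 2: p=0.3796, T=0.617, ωT=2.123776, cosh=4.241116, sinh=4.121537; start (x,ẋ)=(0.357238, 1.014298) → end (x,ẋ)=(1.499270, 3.984509)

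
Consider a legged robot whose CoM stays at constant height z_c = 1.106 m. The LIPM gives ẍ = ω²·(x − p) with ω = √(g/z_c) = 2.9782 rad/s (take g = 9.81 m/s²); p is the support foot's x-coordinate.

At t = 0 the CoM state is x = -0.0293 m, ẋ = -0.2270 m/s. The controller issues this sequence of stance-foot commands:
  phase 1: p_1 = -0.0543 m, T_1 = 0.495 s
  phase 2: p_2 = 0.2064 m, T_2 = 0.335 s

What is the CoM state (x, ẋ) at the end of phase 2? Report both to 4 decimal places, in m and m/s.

x = -0.4943, ẋ = -1.8259

phase 1: p=-0.0543, T=0.495, ωT=1.474209, cosh=2.298270, sinh=2.069310; start (x,ẋ)=(-0.029300, -0.227000) → end (x,ẋ)=(-0.154567, -0.367637)
phase 2: p=0.2064, T=0.335, ωT=0.997697, cosh=1.540378, sinh=1.171651; start (x,ẋ)=(-0.154567, -0.367637) → end (x,ẋ)=(-0.494258, -1.825862)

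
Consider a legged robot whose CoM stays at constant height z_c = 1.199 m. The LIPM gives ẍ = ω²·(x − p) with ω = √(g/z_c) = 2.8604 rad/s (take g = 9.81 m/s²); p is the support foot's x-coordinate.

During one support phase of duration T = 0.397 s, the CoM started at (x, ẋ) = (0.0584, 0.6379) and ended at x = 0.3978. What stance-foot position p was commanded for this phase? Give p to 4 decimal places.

ωT = 2.8604·0.397 = 1.135579; cosh(ωT) = 1.717105, sinh(ωT) = 1.395869
x(T) = p + (x₀−p)·cosh(ωT) + (ẋ₀/ω)·sinh(ωT) ⇒ p·(1 − cosh) = x(T) − x₀·cosh − (ẋ₀/ω)·sinh
numerator   = 0.3978 − (0.0584)·1.717105 − (0.6379/2.8604)·1.395869 = -0.013773
denominator = 1 − 1.717105 = -0.717105
p = -0.013773 / -0.717105 = 0.0192

p = 0.0192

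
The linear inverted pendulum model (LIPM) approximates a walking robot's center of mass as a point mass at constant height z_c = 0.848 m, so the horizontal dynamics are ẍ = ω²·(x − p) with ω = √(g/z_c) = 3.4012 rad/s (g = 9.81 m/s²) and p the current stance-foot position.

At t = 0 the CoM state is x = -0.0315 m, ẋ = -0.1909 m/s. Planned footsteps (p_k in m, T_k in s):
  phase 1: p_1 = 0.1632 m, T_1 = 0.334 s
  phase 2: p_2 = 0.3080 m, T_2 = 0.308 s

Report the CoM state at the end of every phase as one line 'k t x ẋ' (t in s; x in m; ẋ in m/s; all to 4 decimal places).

phase 1: p=0.1632, T=0.334, ωT=1.136001, cosh=1.717695, sinh=1.396594; start (x,ẋ)=(-0.031500, -0.190900) → end (x,ẋ)=(-0.249622, -1.252752)
phase 2: p=0.3080, T=0.308, ωT=1.047570, cosh=1.600752, sinh=1.249963; start (x,ẋ)=(-0.249622, -1.252752) → end (x,ẋ)=(-1.045009, -4.376004)

1 0.3340 -0.2496 -1.2528
2 0.6420 -1.0450 -4.3760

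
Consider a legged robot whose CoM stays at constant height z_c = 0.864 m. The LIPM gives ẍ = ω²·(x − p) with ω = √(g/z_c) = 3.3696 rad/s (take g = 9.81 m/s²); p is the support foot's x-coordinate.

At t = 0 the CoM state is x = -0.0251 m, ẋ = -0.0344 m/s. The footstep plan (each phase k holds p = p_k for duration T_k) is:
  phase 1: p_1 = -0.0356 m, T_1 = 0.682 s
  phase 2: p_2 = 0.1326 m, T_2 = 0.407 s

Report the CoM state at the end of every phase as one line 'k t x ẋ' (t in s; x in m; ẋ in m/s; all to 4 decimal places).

1 0.6820 -0.0331 0.0014
2 1.0890 -0.2142 -1.0265

phase 1: p=-0.0356, T=0.682, ωT=2.298067, cosh=5.027688, sinh=4.927235; start (x,ẋ)=(-0.025100, -0.034400) → end (x,ẋ)=(-0.033111, 0.001377)
phase 2: p=0.1326, T=0.407, ωT=1.371427, cosh=2.097358, sinh=1.843613; start (x,ẋ)=(-0.033111, 0.001377) → end (x,ẋ)=(-0.214202, -1.026549)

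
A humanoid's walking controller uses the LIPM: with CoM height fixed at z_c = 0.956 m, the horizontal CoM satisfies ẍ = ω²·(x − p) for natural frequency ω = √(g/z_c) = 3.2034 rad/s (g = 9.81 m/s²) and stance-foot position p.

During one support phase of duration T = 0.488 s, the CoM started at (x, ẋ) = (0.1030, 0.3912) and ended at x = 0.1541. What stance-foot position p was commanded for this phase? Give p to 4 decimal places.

p = 0.2556

ωT = 3.2034·0.488 = 1.563259; cosh(ωT) = 2.491904, sinh(ωT) = 2.282452
x(T) = p + (x₀−p)·cosh(ωT) + (ẋ₀/ω)·sinh(ωT) ⇒ p·(1 − cosh) = x(T) − x₀·cosh − (ẋ₀/ω)·sinh
numerator   = 0.1541 − (0.1030)·2.491904 − (0.3912/3.2034)·2.282452 = -0.381300
denominator = 1 − 2.491904 = -1.491904
p = -0.381300 / -1.491904 = 0.2556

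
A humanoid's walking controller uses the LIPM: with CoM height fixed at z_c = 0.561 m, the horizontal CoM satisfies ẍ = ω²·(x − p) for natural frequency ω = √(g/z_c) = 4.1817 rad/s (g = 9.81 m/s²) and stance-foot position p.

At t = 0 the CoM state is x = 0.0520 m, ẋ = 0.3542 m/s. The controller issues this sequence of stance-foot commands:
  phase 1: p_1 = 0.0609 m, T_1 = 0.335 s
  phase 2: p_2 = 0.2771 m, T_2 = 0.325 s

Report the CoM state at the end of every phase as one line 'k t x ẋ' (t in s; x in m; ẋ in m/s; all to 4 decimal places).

phase 1: p=0.0609, T=0.335, ωT=1.400870, cosh=2.152555, sinh=1.906172; start (x,ẋ)=(0.052000, 0.354200) → end (x,ẋ)=(0.203200, 0.691493)
phase 2: p=0.2771, T=0.325, ωT=1.359053, cosh=2.074704, sinh=1.817800; start (x,ẋ)=(0.203200, 0.691493) → end (x,ẋ)=(0.424373, 0.872889)

1 0.3350 0.2032 0.6915
2 0.6600 0.4244 0.8729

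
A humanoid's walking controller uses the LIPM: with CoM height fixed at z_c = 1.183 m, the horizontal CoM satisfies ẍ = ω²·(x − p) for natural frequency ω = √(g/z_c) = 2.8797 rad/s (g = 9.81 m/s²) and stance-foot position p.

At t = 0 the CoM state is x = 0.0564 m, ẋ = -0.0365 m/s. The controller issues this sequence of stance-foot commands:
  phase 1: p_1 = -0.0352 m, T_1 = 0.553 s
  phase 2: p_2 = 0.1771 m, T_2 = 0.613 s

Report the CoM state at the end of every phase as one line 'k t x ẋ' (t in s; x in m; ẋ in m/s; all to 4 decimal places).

phase 1: p=-0.0352, T=0.553, ωT=1.592474, cosh=2.559659, sinh=2.356237; start (x,ẋ)=(0.056400, -0.036500) → end (x,ẋ)=(0.169400, 0.528102)
phase 2: p=0.1771, T=0.613, ωT=1.765256, cosh=3.007106, sinh=2.835963; start (x,ẋ)=(0.169400, 0.528102) → end (x,ẋ)=(0.674025, 1.525172)

1 0.5530 0.1694 0.5281
2 1.1660 0.6740 1.5252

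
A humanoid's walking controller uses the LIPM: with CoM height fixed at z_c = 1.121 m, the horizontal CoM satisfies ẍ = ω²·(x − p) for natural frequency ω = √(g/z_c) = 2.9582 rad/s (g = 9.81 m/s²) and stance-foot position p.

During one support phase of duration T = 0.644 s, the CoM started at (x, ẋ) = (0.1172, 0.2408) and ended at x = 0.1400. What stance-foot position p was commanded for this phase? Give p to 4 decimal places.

ωT = 2.9582·0.644 = 1.905081; cosh(ωT) = 3.434381, sinh(ωT) = 3.285570
x(T) = p + (x₀−p)·cosh(ωT) + (ẋ₀/ω)·sinh(ωT) ⇒ p·(1 − cosh) = x(T) − x₀·cosh − (ẋ₀/ω)·sinh
numerator   = 0.1400 − (0.1172)·3.434381 − (0.2408/2.9582)·3.285570 = -0.529958
denominator = 1 − 3.434381 = -2.434381
p = -0.529958 / -2.434381 = 0.2177

p = 0.2177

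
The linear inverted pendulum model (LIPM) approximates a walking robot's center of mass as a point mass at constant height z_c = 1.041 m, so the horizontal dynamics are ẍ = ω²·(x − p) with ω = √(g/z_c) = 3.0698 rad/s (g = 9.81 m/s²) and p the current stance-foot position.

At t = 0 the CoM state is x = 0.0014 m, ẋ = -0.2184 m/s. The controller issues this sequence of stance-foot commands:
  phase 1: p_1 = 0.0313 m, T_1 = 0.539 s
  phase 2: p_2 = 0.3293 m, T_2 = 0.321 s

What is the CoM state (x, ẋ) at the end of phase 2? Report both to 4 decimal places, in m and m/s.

phase 1: p=0.0313, T=0.539, ωT=1.654622, cosh=2.711134, sinh=2.519969; start (x,ẋ)=(0.001400, -0.218400) → end (x,ẋ)=(-0.229045, -0.823412)
phase 2: p=0.3293, T=0.321, ωT=0.985406, cosh=1.526093, sinh=1.152806; start (x,ẋ)=(-0.229045, -0.823412) → end (x,ẋ)=(-0.832004, -3.232522)

x = -0.8320, ẋ = -3.2325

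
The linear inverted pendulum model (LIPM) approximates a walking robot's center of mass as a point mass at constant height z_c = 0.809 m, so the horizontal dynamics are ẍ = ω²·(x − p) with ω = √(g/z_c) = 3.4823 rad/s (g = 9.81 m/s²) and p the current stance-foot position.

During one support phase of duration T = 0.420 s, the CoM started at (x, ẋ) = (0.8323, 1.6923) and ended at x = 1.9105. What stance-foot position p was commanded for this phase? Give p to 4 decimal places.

p = 0.7652

ωT = 3.4823·0.420 = 1.462566; cosh(ωT) = 2.274332, sinh(ωT) = 2.042691
x(T) = p + (x₀−p)·cosh(ωT) + (ẋ₀/ω)·sinh(ωT) ⇒ p·(1 − cosh) = x(T) − x₀·cosh − (ẋ₀/ω)·sinh
numerator   = 1.9105 − (0.8323)·2.274332 − (1.6923/3.4823)·2.042691 = -0.975117
denominator = 1 − 2.274332 = -1.274332
p = -0.975117 / -1.274332 = 0.7652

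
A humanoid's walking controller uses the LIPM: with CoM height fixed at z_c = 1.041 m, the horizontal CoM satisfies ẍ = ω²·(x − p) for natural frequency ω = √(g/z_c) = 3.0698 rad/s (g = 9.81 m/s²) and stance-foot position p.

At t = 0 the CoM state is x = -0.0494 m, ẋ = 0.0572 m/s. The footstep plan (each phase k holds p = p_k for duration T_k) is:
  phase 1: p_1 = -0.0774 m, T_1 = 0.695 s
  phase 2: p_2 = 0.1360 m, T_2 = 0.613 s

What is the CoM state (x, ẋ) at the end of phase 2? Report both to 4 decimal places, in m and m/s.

x = 0.7120, ẋ = 1.8674

phase 1: p=-0.0774, T=0.695, ωT=2.133511, cosh=4.281442, sinh=4.163021; start (x,ẋ)=(-0.049400, 0.057200) → end (x,ẋ)=(0.120051, 0.602728)
phase 2: p=0.1360, T=0.613, ωT=1.881787, cosh=3.358773, sinh=3.206456; start (x,ẋ)=(0.120051, 0.602728) → end (x,ẋ)=(0.711989, 1.867435)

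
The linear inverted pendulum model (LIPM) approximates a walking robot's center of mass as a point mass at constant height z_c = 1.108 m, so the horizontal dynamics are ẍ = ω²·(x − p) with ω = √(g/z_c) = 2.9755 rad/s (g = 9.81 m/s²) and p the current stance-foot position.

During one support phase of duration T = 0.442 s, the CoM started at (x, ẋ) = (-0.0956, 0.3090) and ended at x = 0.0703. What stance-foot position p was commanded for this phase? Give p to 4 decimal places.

ωT = 2.9755·0.442 = 1.315171; cosh(ωT) = 1.996908, sinh(ωT) = 1.728480
x(T) = p + (x₀−p)·cosh(ωT) + (ẋ₀/ω)·sinh(ωT) ⇒ p·(1 − cosh) = x(T) − x₀·cosh − (ẋ₀/ω)·sinh
numerator   = 0.0703 − (-0.0956)·1.996908 − (0.3090/2.9755)·1.728480 = 0.081705
denominator = 1 − 1.996908 = -0.996908
p = 0.081705 / -0.996908 = -0.0820

p = -0.0820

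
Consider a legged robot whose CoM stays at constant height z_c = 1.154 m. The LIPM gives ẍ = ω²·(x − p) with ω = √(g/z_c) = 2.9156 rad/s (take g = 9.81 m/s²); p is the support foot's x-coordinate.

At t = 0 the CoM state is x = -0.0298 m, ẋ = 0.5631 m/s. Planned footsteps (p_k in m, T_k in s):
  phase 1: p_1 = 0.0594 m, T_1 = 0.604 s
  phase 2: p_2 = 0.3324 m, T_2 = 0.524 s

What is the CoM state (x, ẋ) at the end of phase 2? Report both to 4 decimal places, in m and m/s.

x = 1.0618, ẋ = 2.3301

phase 1: p=0.0594, T=0.604, ωT=1.761022, cosh=2.995126, sinh=2.823257; start (x,ẋ)=(-0.029800, 0.563100) → end (x,ẋ)=(0.337500, 0.952307)
phase 2: p=0.3324, T=0.524, ωT=1.527774, cosh=2.412464, sinh=2.195446; start (x,ẋ)=(0.337500, 0.952307) → end (x,ẋ)=(1.061791, 2.330053)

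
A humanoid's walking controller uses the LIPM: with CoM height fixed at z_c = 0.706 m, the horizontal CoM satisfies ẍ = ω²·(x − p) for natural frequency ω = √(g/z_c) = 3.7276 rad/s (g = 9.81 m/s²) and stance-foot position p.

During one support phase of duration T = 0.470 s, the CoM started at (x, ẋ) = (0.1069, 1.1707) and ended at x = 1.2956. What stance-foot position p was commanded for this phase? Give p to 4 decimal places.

ωT = 3.7276·0.470 = 1.751972; cosh(ωT) = 2.969697, sinh(ωT) = 2.796265
x(T) = p + (x₀−p)·cosh(ωT) + (ẋ₀/ω)·sinh(ωT) ⇒ p·(1 − cosh) = x(T) − x₀·cosh − (ẋ₀/ω)·sinh
numerator   = 1.2956 − (0.1069)·2.969697 − (1.1707/3.7276)·2.796265 = 0.099937
denominator = 1 − 2.969697 = -1.969697
p = 0.099937 / -1.969697 = -0.0507

p = -0.0507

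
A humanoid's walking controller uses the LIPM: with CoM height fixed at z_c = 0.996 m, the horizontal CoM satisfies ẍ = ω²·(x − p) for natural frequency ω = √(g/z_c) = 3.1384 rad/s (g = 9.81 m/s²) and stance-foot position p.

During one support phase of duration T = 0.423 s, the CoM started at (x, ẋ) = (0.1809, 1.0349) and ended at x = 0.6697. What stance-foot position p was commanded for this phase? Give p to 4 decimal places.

ωT = 3.1384·0.423 = 1.327543; cosh(ωT) = 2.018447, sinh(ωT) = 1.753319
x(T) = p + (x₀−p)·cosh(ωT) + (ẋ₀/ω)·sinh(ωT) ⇒ p·(1 − cosh) = x(T) − x₀·cosh − (ẋ₀/ω)·sinh
numerator   = 0.6697 − (0.1809)·2.018447 − (1.0349/3.1384)·1.753319 = -0.273601
denominator = 1 − 2.018447 = -1.018447
p = -0.273601 / -1.018447 = 0.2686

p = 0.2686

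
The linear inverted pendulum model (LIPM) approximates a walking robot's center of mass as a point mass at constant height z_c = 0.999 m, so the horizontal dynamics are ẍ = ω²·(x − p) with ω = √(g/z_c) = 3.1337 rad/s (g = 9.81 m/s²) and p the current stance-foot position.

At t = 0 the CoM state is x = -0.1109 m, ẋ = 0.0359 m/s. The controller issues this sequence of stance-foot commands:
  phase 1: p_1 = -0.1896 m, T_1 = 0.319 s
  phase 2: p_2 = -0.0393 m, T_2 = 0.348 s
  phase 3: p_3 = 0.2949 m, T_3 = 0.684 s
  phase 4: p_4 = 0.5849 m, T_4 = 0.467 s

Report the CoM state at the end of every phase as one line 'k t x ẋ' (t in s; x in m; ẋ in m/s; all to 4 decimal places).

phase 1: p=-0.1896, T=0.319, ωT=0.999650, cosh=1.542670, sinh=1.174662; start (x,ẋ)=(-0.110900, 0.035900) → end (x,ẋ)=(-0.054735, 0.345079)
phase 2: p=-0.0393, T=0.348, ωT=1.090528, cosh=1.655941, sinh=1.319902; start (x,ẋ)=(-0.054735, 0.345079) → end (x,ẋ)=(0.080487, 0.507590)
phase 3: p=0.2949, T=0.684, ωT=2.143451, cosh=4.323034, sinh=4.205784; start (x,ẋ)=(0.080487, 0.507590) → end (x,ẋ)=(0.049229, -0.631563)
phase 4: p=0.5849, T=0.467, ωT=1.463438, cosh=2.276114, sinh=2.044675; start (x,ẋ)=(0.049229, -0.631563) → end (x,ẋ)=(-1.046430, -4.869765)

1 0.3190 -0.0547 0.3451
2 0.6670 0.0805 0.5076
3 1.3510 0.0492 -0.6316
4 1.8180 -1.0464 -4.8698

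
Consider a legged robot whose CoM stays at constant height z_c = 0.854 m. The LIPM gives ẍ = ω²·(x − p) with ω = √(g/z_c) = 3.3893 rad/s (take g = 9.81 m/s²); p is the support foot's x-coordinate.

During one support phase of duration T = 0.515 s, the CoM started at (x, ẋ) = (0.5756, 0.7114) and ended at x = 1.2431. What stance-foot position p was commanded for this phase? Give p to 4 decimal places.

p = 0.5322

ωT = 3.3893·0.515 = 1.745490; cosh(ωT) = 2.951632, sinh(ωT) = 2.777073
x(T) = p + (x₀−p)·cosh(ωT) + (ẋ₀/ω)·sinh(ωT) ⇒ p·(1 − cosh) = x(T) − x₀·cosh − (ẋ₀/ω)·sinh
numerator   = 1.2431 − (0.5756)·2.951632 − (0.7114/3.3893)·2.777073 = -1.038756
denominator = 1 − 2.951632 = -1.951632
p = -1.038756 / -1.951632 = 0.5322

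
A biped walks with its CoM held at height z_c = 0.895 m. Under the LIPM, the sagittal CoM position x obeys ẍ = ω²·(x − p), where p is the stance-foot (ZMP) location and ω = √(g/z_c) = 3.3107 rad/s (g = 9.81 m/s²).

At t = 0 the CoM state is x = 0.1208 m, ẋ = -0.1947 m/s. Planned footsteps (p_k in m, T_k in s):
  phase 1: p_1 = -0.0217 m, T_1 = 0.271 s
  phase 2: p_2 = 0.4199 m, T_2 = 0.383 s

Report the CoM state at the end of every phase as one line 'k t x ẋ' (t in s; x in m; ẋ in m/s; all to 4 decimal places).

phase 1: p=-0.0217, T=0.271, ωT=0.897200, cosh=1.430217, sinh=1.022508; start (x,ẋ)=(0.120800, -0.194700) → end (x,ẋ)=(0.121973, 0.203930)
phase 2: p=0.4199, T=0.383, ωT=1.267998, cosh=1.917563, sinh=1.636168; start (x,ẋ)=(0.121973, 0.203930) → end (x,ẋ)=(-0.050610, -1.222781)

1 0.2710 0.1220 0.2039
2 0.6540 -0.0506 -1.2228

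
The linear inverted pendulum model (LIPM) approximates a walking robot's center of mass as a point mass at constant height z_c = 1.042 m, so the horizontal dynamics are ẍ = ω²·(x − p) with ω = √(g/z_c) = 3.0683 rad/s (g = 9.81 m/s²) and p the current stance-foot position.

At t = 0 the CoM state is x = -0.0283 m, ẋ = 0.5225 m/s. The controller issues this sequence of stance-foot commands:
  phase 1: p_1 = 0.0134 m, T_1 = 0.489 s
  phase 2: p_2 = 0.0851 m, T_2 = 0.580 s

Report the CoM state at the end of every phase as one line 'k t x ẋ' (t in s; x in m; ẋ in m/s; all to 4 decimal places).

phase 1: p=0.0134, T=0.489, ωT=1.500399, cosh=2.353259, sinh=2.130218; start (x,ẋ)=(-0.028300, 0.522500) → end (x,ẋ)=(0.278023, 0.957020)
phase 2: p=0.0851, T=0.580, ωT=1.779614, cosh=3.048136, sinh=2.879432; start (x,ẋ)=(0.278023, 0.957020) → end (x,ẋ)=(1.571268, 4.621598)

1 0.4890 0.2780 0.9570
2 1.0690 1.5713 4.6216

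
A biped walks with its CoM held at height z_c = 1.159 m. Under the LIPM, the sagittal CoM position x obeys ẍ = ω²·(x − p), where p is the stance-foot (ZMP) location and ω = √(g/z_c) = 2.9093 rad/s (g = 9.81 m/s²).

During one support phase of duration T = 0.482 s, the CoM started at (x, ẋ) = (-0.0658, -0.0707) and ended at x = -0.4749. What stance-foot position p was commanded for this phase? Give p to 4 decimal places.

ωT = 2.9093·0.482 = 1.402283; cosh(ωT) = 2.155251, sinh(ωT) = 1.909216
x(T) = p + (x₀−p)·cosh(ωT) + (ẋ₀/ω)·sinh(ωT) ⇒ p·(1 − cosh) = x(T) − x₀·cosh − (ẋ₀/ω)·sinh
numerator   = -0.4749 − (-0.0658)·2.155251 − (-0.0707/2.9093)·1.909216 = -0.286688
denominator = 1 − 2.155251 = -1.155251
p = -0.286688 / -1.155251 = 0.2482

p = 0.2482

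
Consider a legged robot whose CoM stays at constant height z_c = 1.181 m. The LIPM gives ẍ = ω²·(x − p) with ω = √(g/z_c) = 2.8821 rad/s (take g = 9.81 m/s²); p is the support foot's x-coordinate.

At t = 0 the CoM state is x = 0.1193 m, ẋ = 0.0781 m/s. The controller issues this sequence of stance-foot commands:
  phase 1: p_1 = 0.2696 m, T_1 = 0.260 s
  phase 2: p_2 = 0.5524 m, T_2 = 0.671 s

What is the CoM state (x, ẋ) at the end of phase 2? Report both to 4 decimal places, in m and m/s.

phase 1: p=0.2696, T=0.260, ωT=0.749346, cosh=1.294146, sinh=0.821470; start (x,ẋ)=(0.119300, 0.078100) → end (x,ẋ)=(0.097350, -0.254771)
phase 2: p=0.5524, T=0.671, ωT=1.933889, cosh=3.530471, sinh=3.385886; start (x,ẋ)=(0.097350, -0.254771) → end (x,ẋ)=(-1.353444, -5.340047)

x = -1.3534, ẋ = -5.3400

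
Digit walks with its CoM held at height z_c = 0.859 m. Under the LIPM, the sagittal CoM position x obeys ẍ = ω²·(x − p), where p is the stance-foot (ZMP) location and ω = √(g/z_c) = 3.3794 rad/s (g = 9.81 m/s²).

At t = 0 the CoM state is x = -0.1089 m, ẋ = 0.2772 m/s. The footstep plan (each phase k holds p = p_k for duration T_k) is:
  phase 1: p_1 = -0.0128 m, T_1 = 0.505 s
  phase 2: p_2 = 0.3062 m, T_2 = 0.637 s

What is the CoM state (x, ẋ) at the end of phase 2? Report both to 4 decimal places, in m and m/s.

phase 1: p=-0.0128, T=0.505, ωT=1.706597, cosh=2.845830, sinh=2.664348; start (x,ẋ)=(-0.108900, 0.277200) → end (x,ẋ)=(-0.067737, -0.076410)
phase 2: p=0.3062, T=0.637, ωT=2.152678, cosh=4.362025, sinh=4.245853; start (x,ẋ)=(-0.067737, -0.076410) → end (x,ẋ)=(-1.420926, -5.698721)

x = -1.4209, ẋ = -5.6987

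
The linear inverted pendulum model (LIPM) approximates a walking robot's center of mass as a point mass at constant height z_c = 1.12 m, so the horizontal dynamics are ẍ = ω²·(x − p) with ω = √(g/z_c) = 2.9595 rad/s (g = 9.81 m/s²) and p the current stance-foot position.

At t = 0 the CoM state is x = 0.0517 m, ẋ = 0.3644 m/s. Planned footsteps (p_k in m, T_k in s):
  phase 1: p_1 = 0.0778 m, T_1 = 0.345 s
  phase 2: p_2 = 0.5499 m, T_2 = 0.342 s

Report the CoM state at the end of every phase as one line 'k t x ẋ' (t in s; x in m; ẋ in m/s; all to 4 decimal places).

phase 1: p=0.0778, T=0.345, ωT=1.021027, cosh=1.568135, sinh=1.207911; start (x,ẋ)=(0.051700, 0.364400) → end (x,ẋ)=(0.185600, 0.478126)
phase 2: p=0.5499, T=0.342, ωT=1.012149, cosh=1.557472, sinh=1.194035; start (x,ẋ)=(0.185600, 0.478126) → end (x,ẋ)=(0.175417, -0.542675)

1 0.3450 0.1856 0.4781
2 0.6870 0.1754 -0.5427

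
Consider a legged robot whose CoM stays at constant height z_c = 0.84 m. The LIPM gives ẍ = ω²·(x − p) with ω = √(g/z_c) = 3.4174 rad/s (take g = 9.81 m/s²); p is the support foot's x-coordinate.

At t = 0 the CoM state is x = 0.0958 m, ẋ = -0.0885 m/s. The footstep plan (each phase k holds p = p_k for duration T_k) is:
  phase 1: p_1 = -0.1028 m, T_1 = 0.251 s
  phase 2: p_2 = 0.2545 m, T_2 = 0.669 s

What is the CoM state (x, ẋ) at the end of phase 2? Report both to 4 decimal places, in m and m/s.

x = 0.4867, ẋ = 0.8846

phase 1: p=-0.1028, T=0.251, ωT=0.857767, cosh=1.390999, sinh=0.966891; start (x,ẋ)=(0.095800, -0.088500) → end (x,ẋ)=(0.148413, 0.533122)
phase 2: p=0.2545, T=0.669, ωT=2.286241, cosh=4.969766, sinh=4.868118; start (x,ẋ)=(0.148413, 0.533122) → end (x,ẋ)=(0.486709, 0.884593)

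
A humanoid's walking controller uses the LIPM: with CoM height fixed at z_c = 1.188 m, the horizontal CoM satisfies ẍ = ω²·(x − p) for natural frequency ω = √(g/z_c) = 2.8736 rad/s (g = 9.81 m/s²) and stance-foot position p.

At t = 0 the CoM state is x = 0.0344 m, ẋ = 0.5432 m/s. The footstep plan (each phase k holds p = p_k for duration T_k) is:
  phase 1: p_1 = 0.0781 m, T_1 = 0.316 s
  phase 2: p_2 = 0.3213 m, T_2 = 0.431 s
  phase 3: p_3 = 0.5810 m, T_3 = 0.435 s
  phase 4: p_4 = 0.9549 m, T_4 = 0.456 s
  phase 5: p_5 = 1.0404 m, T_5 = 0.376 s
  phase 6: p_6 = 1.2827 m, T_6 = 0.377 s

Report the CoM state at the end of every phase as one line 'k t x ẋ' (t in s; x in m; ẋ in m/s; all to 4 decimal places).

phase 1: p=0.0781, T=0.316, ωT=0.908058, cosh=1.441404, sinh=1.038097; start (x,ẋ)=(0.034400, 0.543200) → end (x,ẋ)=(0.211343, 0.652610)
phase 2: p=0.3213, T=0.431, ωT=1.238522, cosh=1.870160, sinh=1.580348; start (x,ẋ)=(0.211343, 0.652610) → end (x,ẋ)=(0.474569, 0.721141)
phase 3: p=0.5810, T=0.435, ωT=1.250016, cosh=1.888450, sinh=1.601949; start (x,ẋ)=(0.474569, 0.721141) → end (x,ẋ)=(0.782027, 0.871900)
phase 4: p=0.9549, T=0.456, ωT=1.310362, cosh=1.988618, sinh=1.718896; start (x,ẋ)=(0.782027, 0.871900) → end (x,ẋ)=(1.132664, 0.879982)
phase 5: p=1.0404, T=0.376, ωT=1.080474, cosh=1.642755, sinh=1.303320; start (x,ẋ)=(1.132664, 0.879982) → end (x,ẋ)=(1.591082, 1.791142)
phase 6: p=1.2827, T=0.377, ωT=1.083347, cosh=1.646507, sinh=1.308046; start (x,ẋ)=(1.591082, 1.791142) → end (x,ẋ)=(2.605770, 4.108272)

1 0.3160 0.2113 0.6526
2 0.7470 0.4746 0.7211
3 1.1820 0.7820 0.8719
4 1.6380 1.1327 0.8800
5 2.0140 1.5911 1.7911
6 2.3910 2.6058 4.1083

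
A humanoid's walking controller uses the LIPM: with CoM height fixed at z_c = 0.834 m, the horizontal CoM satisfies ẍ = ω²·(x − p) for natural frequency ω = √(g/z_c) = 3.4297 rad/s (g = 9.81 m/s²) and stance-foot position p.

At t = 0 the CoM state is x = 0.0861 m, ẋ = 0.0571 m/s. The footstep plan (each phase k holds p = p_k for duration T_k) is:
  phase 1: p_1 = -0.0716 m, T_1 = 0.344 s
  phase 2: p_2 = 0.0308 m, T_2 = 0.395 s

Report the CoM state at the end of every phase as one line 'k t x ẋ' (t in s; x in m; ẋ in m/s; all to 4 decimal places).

1 0.3440 0.2337 0.8985
2 0.7390 0.9241 3.1159

phase 1: p=-0.0716, T=0.344, ωT=1.179817, cosh=1.780557, sinh=1.473222; start (x,ẋ)=(0.086100, 0.057100) → end (x,ẋ)=(0.233721, 0.898482)
phase 2: p=0.0308, T=0.395, ωT=1.354731, cosh=2.066868, sinh=1.808852; start (x,ẋ)=(0.233721, 0.898482) → end (x,ẋ)=(0.924078, 3.115929)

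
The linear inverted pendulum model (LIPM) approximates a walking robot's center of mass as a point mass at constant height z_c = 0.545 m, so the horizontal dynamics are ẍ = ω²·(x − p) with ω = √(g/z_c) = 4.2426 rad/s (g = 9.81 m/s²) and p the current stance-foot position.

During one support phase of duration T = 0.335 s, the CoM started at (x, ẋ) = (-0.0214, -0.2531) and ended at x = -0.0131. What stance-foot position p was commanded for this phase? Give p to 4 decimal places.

p = -0.1260

ωT = 4.2426·0.335 = 1.421271; cosh(ωT) = 2.191895, sinh(ωT) = 1.950488
x(T) = p + (x₀−p)·cosh(ωT) + (ẋ₀/ω)·sinh(ωT) ⇒ p·(1 − cosh) = x(T) − x₀·cosh − (ẋ₀/ω)·sinh
numerator   = -0.0131 − (-0.0214)·2.191895 − (-0.2531/4.2426)·1.950488 = 0.150166
denominator = 1 − 2.191895 = -1.191895
p = 0.150166 / -1.191895 = -0.1260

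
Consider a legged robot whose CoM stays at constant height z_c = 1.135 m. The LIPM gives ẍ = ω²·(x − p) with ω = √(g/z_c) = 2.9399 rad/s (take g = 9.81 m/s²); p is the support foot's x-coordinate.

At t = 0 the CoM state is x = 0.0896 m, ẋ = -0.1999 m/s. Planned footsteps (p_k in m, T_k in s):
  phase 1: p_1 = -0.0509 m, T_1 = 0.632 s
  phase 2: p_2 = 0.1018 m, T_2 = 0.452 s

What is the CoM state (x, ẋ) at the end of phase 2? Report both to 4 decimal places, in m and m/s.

x = 0.6753, ẋ = 1.7795

phase 1: p=-0.0509, T=0.632, ωT=1.858017, cosh=3.283496, sinh=3.127514; start (x,ẋ)=(0.089600, -0.199900) → end (x,ẋ)=(0.197774, 0.635468)
phase 2: p=0.1018, T=0.452, ωT=1.328835, cosh=2.020713, sinh=1.755927; start (x,ẋ)=(0.197774, 0.635468) → end (x,ẋ)=(0.675285, 1.779540)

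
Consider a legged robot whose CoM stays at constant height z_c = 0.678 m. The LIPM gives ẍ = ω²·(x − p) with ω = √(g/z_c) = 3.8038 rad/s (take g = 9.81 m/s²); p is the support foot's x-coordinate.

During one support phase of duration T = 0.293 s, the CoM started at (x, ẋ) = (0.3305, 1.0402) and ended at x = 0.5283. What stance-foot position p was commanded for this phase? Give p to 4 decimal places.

p = 0.5835

ωT = 3.8038·0.293 = 1.114513; cosh(ωT) = 1.688080, sinh(ωT) = 1.360005
x(T) = p + (x₀−p)·cosh(ωT) + (ẋ₀/ω)·sinh(ωT) ⇒ p·(1 − cosh) = x(T) − x₀·cosh − (ẋ₀/ω)·sinh
numerator   = 0.5283 − (0.3305)·1.688080 − (1.0402/3.8038)·1.360005 = -0.401522
denominator = 1 − 1.688080 = -0.688080
p = -0.401522 / -0.688080 = 0.5835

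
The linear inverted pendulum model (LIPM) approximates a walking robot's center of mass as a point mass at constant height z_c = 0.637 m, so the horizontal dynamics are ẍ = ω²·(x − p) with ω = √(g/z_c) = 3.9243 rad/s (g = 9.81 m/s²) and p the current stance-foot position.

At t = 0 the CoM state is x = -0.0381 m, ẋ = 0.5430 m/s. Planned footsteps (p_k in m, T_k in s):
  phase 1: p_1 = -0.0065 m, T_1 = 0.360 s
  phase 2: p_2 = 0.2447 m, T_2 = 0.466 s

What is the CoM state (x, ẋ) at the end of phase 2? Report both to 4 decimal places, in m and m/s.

x = 0.8043, ẋ = 2.3806

phase 1: p=-0.0065, T=0.360, ωT=1.412748, cosh=2.175350, sinh=1.931877; start (x,ẋ)=(-0.038100, 0.543000) → end (x,ẋ)=(0.192070, 0.941647)
phase 2: p=0.2447, T=0.466, ωT=1.828724, cosh=3.193277, sinh=3.032659; start (x,ẋ)=(0.192070, 0.941647) → end (x,ẋ)=(0.804333, 2.380588)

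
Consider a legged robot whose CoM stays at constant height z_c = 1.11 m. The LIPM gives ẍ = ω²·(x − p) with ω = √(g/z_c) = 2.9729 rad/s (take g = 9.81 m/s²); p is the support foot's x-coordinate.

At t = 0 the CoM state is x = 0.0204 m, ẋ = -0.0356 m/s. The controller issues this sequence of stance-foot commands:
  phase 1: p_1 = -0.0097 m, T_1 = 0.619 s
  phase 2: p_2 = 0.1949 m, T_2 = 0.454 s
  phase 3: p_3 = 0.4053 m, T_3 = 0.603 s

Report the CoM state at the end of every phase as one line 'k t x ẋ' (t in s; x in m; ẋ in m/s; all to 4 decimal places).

1 0.6190 0.0507 0.1597
2 1.0730 -0.0052 -0.4422
3 1.6760 -1.2956 -4.9270

phase 1: p=-0.0097, T=0.619, ωT=1.840225, cosh=3.228369, sinh=3.069587; start (x,ẋ)=(0.020400, -0.035600) → end (x,ẋ)=(0.050716, 0.159750)
phase 2: p=0.1949, T=0.454, ωT=1.349697, cosh=2.057787, sinh=1.798468; start (x,ẋ)=(0.050716, 0.159750) → end (x,ẋ)=(-0.005158, -0.442172)
phase 3: p=0.4053, T=0.603, ωT=1.792659, cosh=3.085957, sinh=2.919440; start (x,ẋ)=(-0.005158, -0.442172) → end (x,ẋ)=(-1.295578, -4.926977)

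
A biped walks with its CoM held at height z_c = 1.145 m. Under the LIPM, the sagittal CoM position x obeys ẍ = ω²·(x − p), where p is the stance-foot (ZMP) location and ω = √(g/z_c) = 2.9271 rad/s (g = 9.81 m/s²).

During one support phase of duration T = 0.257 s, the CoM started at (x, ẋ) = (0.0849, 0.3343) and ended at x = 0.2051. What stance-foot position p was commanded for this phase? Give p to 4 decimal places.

p = -0.0026

ωT = 2.9271·0.257 = 0.752265; cosh(ωT) = 1.296549, sinh(ωT) = 0.825251
x(T) = p + (x₀−p)·cosh(ωT) + (ẋ₀/ω)·sinh(ωT) ⇒ p·(1 − cosh) = x(T) − x₀·cosh − (ẋ₀/ω)·sinh
numerator   = 0.2051 − (0.0849)·1.296549 − (0.3343/2.9271)·0.825251 = 0.000772
denominator = 1 − 1.296549 = -0.296549
p = 0.000772 / -0.296549 = -0.0026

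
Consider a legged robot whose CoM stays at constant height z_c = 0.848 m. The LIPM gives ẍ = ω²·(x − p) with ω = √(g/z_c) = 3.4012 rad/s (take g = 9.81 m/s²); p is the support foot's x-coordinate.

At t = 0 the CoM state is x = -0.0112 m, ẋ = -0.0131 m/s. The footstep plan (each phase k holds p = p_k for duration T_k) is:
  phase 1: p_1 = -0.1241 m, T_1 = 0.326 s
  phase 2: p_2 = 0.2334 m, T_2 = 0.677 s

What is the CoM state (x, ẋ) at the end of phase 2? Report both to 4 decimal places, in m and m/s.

x = 0.0824, ẋ = -0.4051

phase 1: p=-0.1241, T=0.326, ωT=1.108791, cosh=1.680325, sinh=1.350368; start (x,ẋ)=(-0.011200, -0.013100) → end (x,ẋ)=(0.060408, 0.496523)
phase 2: p=0.2334, T=0.677, ωT=2.302612, cosh=5.050135, sinh=4.950138; start (x,ẋ)=(0.060408, 0.496523) → end (x,ẋ)=(0.082409, -0.405063)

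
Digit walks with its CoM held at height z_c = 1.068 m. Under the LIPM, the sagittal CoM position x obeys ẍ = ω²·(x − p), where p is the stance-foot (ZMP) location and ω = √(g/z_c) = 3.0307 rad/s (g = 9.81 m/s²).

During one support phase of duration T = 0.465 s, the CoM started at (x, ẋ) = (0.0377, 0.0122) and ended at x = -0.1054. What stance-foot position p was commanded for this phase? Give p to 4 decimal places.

ωT = 3.0307·0.465 = 1.409276; cosh(ωT) = 2.168655, sinh(ωT) = 1.924334
x(T) = p + (x₀−p)·cosh(ωT) + (ẋ₀/ω)·sinh(ωT) ⇒ p·(1 − cosh) = x(T) − x₀·cosh − (ẋ₀/ω)·sinh
numerator   = -0.1054 − (0.0377)·2.168655 − (0.0122/3.0307)·1.924334 = -0.194905
denominator = 1 − 2.168655 = -1.168655
p = -0.194905 / -1.168655 = 0.1668

p = 0.1668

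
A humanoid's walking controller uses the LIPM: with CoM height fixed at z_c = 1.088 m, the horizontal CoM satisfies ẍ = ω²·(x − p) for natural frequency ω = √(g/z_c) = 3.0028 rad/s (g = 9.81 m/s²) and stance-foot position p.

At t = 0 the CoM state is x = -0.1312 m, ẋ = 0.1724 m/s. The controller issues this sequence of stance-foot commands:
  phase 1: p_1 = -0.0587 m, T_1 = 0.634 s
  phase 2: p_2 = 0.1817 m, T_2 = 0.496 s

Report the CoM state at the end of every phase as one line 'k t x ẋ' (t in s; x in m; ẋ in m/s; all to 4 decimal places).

1 0.6340 -0.1190 -0.1230
2 1.1300 -0.6051 -2.1867

phase 1: p=-0.0587, T=0.634, ωT=1.903775, cosh=3.430094, sinh=3.281089; start (x,ẋ)=(-0.131200, 0.172400) → end (x,ẋ)=(-0.119004, -0.122955)
phase 2: p=0.1817, T=0.496, ωT=1.489389, cosh=2.329947, sinh=2.104437; start (x,ẋ)=(-0.119004, -0.122955) → end (x,ẋ)=(-0.605095, -2.186690)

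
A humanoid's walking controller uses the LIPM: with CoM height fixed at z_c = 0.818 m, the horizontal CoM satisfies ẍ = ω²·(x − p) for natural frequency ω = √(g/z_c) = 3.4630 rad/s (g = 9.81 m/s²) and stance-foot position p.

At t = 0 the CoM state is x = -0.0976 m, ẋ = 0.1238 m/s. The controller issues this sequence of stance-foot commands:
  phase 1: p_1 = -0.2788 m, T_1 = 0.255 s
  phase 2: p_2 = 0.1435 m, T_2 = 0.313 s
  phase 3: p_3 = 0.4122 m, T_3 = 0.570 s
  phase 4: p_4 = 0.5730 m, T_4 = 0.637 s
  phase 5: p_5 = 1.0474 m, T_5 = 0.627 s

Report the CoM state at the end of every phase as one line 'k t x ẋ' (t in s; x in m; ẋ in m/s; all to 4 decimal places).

1 0.2550 0.0136 0.8043
2 0.5680 0.2335 0.7360
3 1.1380 0.5069 0.5162
4 1.7750 0.9379 1.3459
5 2.4020 2.2432 4.3376

phase 1: p=-0.2788, T=0.255, ωT=0.883065, cosh=1.415907, sinh=1.002393; start (x,ẋ)=(-0.097600, 0.123800) → end (x,ẋ)=(0.013597, 0.804287)
phase 2: p=0.1435, T=0.313, ωT=1.083919, cosh=1.647255, sinh=1.308988; start (x,ẋ)=(0.013597, 0.804287) → end (x,ẋ)=(0.233531, 0.736013)
phase 3: p=0.4122, T=0.570, ωT=1.973910, cosh=3.668841, sinh=3.529928; start (x,ẋ)=(0.233531, 0.736013) → end (x,ẋ)=(0.506931, 0.516244)
phase 4: p=0.5730, T=0.637, ωT=2.205931, cosh=4.594424, sinh=4.484276; start (x,ẋ)=(0.506931, 0.516244) → end (x,ẋ)=(0.937940, 1.345852)
phase 5: p=1.0474, T=0.627, ωT=2.171301, cosh=4.441858, sinh=4.327828; start (x,ẋ)=(0.937940, 1.345852) → end (x,ẋ)=(2.243151, 4.337577)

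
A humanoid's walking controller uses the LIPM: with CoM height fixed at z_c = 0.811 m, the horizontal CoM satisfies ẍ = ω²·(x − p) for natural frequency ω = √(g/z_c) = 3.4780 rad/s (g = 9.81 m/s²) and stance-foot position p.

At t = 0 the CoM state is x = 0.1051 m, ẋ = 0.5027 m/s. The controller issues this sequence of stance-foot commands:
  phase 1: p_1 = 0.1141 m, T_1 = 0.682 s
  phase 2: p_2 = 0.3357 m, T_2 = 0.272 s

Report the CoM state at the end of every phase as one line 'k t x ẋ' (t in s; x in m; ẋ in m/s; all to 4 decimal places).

phase 1: p=0.1141, T=0.682, ωT=2.371996, cosh=5.406030, sinh=5.312736; start (x,ẋ)=(0.105100, 0.502700) → end (x,ẋ)=(0.833333, 2.551312)
phase 2: p=0.3357, T=0.272, ωT=0.946016, cosh=1.481857, sinh=1.093572; start (x,ẋ)=(0.833333, 2.551312) → end (x,ẋ)=(1.875319, 5.673398)

1 0.6820 0.8333 2.5513
2 0.9540 1.8753 5.6734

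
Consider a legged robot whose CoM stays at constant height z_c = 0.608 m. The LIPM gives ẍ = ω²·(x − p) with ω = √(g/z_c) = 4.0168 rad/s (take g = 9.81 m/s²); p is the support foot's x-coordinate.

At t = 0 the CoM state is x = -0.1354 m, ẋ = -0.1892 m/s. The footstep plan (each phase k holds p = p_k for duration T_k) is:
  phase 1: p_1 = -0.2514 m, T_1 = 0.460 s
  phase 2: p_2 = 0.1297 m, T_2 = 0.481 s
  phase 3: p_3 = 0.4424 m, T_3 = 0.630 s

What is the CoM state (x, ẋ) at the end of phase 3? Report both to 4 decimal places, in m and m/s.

x = 0.8957, ẋ = 1.9374

phase 1: p=-0.2514, T=0.460, ωT=1.847728, cosh=3.251491, sinh=3.093896; start (x,ẋ)=(-0.135400, -0.189200) → end (x,ẋ)=(-0.019956, 0.826415)
phase 2: p=0.1297, T=0.481, ωT=1.932081, cosh=3.524354, sinh=3.379507; start (x,ẋ)=(-0.019956, 0.826415) → end (x,ẋ)=(0.297557, 0.881024)
phase 3: p=0.4424, T=0.630, ωT=2.530584, cosh=6.320226, sinh=6.240614; start (x,ẋ)=(0.297557, 0.881024) → end (x,ẋ)=(0.895742, 1.937444)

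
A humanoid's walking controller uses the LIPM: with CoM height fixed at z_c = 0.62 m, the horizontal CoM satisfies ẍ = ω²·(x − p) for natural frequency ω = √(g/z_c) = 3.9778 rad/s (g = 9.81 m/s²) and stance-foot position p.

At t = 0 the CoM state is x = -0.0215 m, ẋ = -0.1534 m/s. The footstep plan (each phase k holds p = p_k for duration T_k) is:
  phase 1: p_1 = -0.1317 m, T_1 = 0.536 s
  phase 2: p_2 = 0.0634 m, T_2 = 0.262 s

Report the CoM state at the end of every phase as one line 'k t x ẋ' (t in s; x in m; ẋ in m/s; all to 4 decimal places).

1 0.5360 0.1792 1.1664
2 0.7980 0.6119 2.4308

phase 1: p=-0.1317, T=0.536, ωT=2.132101, cosh=4.275576, sinh=4.156988; start (x,ẋ)=(-0.021500, -0.153400) → end (x,ẋ)=(0.179158, 1.166357)
phase 2: p=0.0634, T=0.262, ωT=1.042184, cosh=1.594043, sinh=1.241359; start (x,ẋ)=(0.179158, 1.166357) → end (x,ẋ)=(0.611911, 2.430823)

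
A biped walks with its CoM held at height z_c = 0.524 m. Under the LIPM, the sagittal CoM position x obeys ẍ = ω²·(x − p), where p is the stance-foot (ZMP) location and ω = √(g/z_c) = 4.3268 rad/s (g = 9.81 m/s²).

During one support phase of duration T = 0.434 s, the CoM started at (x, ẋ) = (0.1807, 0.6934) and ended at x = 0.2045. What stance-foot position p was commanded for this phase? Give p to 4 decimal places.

ωT = 4.3268·0.434 = 1.877831; cosh(ωT) = 3.346114, sinh(ωT) = 3.193193
x(T) = p + (x₀−p)·cosh(ωT) + (ẋ₀/ω)·sinh(ωT) ⇒ p·(1 − cosh) = x(T) − x₀·cosh − (ẋ₀/ω)·sinh
numerator   = 0.2045 − (0.1807)·3.346114 − (0.6934/4.3268)·3.193193 = -0.911874
denominator = 1 − 3.346114 = -2.346114
p = -0.911874 / -2.346114 = 0.3887

p = 0.3887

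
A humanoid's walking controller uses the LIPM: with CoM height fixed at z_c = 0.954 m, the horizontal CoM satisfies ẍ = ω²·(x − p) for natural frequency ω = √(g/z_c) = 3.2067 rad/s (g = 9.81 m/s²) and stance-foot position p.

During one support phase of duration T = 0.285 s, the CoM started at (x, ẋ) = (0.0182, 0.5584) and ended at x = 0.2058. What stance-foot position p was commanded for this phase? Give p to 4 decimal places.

p = 0.0062

ωT = 3.2067·0.285 = 0.913909; cosh(ωT) = 1.447504, sinh(ωT) = 1.046550
x(T) = p + (x₀−p)·cosh(ωT) + (ẋ₀/ω)·sinh(ωT) ⇒ p·(1 − cosh) = x(T) − x₀·cosh − (ẋ₀/ω)·sinh
numerator   = 0.2058 − (0.0182)·1.447504 − (0.5584/3.2067)·1.046550 = -0.002786
denominator = 1 − 1.447504 = -0.447504
p = -0.002786 / -0.447504 = 0.0062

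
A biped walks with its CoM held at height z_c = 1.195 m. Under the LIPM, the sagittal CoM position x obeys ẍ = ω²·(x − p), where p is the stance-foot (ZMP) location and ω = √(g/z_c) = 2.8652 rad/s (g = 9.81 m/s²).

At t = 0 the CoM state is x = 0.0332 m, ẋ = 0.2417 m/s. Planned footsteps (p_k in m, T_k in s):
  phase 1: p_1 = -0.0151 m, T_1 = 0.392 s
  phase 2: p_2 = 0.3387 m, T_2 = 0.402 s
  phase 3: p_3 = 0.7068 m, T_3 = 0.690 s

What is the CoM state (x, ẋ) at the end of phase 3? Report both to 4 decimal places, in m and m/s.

x = -0.0382, ẋ = -1.9425

phase 1: p=-0.0151, T=0.392, ωT=1.123158, cosh=1.699900, sinh=1.374649; start (x,ẋ)=(0.033200, 0.241700) → end (x,ẋ)=(0.182967, 0.601102)
phase 2: p=0.3387, T=0.402, ωT=1.151810, cosh=1.739990, sinh=1.423926; start (x,ẋ)=(0.182967, 0.601102) → end (x,ẋ)=(0.366457, 0.410546)
phase 3: p=0.7068, T=0.690, ωT=1.976988, cosh=3.679723, sinh=3.541237; start (x,ẋ)=(0.366457, 0.410546) → end (x,ẋ)=(-0.038155, -1.942545)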